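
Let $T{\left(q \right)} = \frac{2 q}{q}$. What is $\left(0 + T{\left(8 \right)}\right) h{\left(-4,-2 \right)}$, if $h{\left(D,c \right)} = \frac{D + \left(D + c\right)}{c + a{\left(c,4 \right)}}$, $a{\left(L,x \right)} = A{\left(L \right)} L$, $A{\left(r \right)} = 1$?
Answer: $5$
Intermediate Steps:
$T{\left(q \right)} = 2$
$a{\left(L,x \right)} = L$ ($a{\left(L,x \right)} = 1 L = L$)
$h{\left(D,c \right)} = \frac{c + 2 D}{2 c}$ ($h{\left(D,c \right)} = \frac{D + \left(D + c\right)}{c + c} = \frac{c + 2 D}{2 c}$)
$\left(0 + T{\left(8 \right)}\right) h{\left(-4,-2 \right)} = \left(0 + 2\right) \frac{-4 + \frac{1}{2} \left(-2\right)}{-2} = 2 \left(- \frac{-4 - 1}{2}\right) = 2 \left(\left(- \frac{1}{2}\right) \left(-5\right)\right) = 2 \cdot \frac{5}{2} = 5$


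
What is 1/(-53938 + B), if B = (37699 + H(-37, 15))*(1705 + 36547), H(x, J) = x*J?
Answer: 1/1420778350 ≈ 7.0384e-10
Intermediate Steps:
H(x, J) = J*x
B = 1420832288 (B = (37699 + 15*(-37))*(1705 + 36547) = (37699 - 555)*38252 = 37144*38252 = 1420832288)
1/(-53938 + B) = 1/(-53938 + 1420832288) = 1/1420778350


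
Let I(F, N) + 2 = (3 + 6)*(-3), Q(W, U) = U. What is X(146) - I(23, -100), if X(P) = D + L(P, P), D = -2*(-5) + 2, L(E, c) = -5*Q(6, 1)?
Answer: 36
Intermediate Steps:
L(E, c) = -5 (L(E, c) = -5*1 = -5)
D = 12 (D = 10 + 2 = 12)
I(F, N) = -29 (I(F, N) = -2 + (3 + 6)*(-3) = -2 + 9*(-3) = -2 - 27 = -29)
X(P) = 7 (X(P) = 12 - 5 = 7)
X(146) - I(23, -100) = 7 - 1*(-29) = 7 + 29 = 36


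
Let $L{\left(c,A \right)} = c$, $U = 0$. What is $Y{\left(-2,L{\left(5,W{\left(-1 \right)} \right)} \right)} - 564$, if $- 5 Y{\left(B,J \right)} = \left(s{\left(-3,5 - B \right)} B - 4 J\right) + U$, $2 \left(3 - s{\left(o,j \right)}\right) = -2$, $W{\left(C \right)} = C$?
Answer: $- \frac{2792}{5} \approx -558.4$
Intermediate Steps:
$s{\left(o,j \right)} = 4$ ($s{\left(o,j \right)} = 3 - -1 = 3 + 1 = 4$)
$Y{\left(B,J \right)} = - \frac{4 B}{5} + \frac{4 J}{5}$ ($Y{\left(B,J \right)} = - \frac{\left(4 B - 4 J\right) + 0}{5} = - \frac{\left(- 4 J + 4 B\right) + 0}{5} = - \frac{- 4 J + 4 B}{5} = - \frac{4 B}{5} + \frac{4 J}{5}$)
$Y{\left(-2,L{\left(5,W{\left(-1 \right)} \right)} \right)} - 564 = \left(\left(- \frac{4}{5}\right) \left(-2\right) + \frac{4}{5} \cdot 5\right) - 564 = \left(\frac{8}{5} + 4\right) - 564 = \frac{28}{5} - 564 = - \frac{2792}{5}$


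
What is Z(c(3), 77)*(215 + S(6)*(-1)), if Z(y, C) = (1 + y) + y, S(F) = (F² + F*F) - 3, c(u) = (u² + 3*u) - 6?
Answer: 3650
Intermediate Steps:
c(u) = -6 + u² + 3*u
S(F) = -3 + 2*F² (S(F) = (F² + F²) - 3 = 2*F² - 3 = -3 + 2*F²)
Z(y, C) = 1 + 2*y
Z(c(3), 77)*(215 + S(6)*(-1)) = (1 + 2*(-6 + 3² + 3*3))*(215 + (-3 + 2*6²)*(-1)) = (1 + 2*(-6 + 9 + 9))*(215 + (-3 + 2*36)*(-1)) = (1 + 2*12)*(215 + (-3 + 72)*(-1)) = (1 + 24)*(215 + 69*(-1)) = 25*(215 - 69) = 25*146 = 3650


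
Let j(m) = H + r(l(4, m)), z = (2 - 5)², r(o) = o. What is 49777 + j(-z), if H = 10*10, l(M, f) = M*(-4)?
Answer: 49861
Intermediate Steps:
l(M, f) = -4*M
z = 9 (z = (-3)² = 9)
H = 100
j(m) = 84 (j(m) = 100 - 4*4 = 100 - 16 = 84)
49777 + j(-z) = 49777 + 84 = 49861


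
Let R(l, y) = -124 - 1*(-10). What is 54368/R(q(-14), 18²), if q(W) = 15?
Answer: -27184/57 ≈ -476.91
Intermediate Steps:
R(l, y) = -114 (R(l, y) = -124 + 10 = -114)
54368/R(q(-14), 18²) = 54368/(-114) = 54368*(-1/114) = -27184/57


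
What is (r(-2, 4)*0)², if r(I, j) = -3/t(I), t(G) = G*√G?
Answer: 0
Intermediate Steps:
t(G) = G^(3/2)
r(I, j) = -3/I^(3/2)
(r(-2, 4)*0)² = (-3*I*√2/4*0)² = 0² = 0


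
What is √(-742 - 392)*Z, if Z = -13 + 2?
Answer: -99*I*√14 ≈ -370.42*I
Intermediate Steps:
Z = -11
√(-742 - 392)*Z = √(-742 - 392)*(-11) = √(-1134)*(-11) = (9*I*√14)*(-11) = -99*I*√14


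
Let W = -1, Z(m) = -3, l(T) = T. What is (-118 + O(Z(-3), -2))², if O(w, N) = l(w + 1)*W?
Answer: 13456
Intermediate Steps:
O(w, N) = -1 - w (O(w, N) = (w + 1)*(-1) = (1 + w)*(-1) = -1 - w)
(-118 + O(Z(-3), -2))² = (-118 + (-1 - 1*(-3)))² = (-118 + (-1 + 3))² = (-118 + 2)² = (-116)² = 13456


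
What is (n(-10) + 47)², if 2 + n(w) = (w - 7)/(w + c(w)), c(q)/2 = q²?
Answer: 72812089/36100 ≈ 2017.0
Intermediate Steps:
c(q) = 2*q²
n(w) = -2 + (-7 + w)/(w + 2*w²) (n(w) = -2 + (w - 7)/(w + 2*w²) = -2 + (-7 + w)/(w + 2*w²))
(n(-10) + 47)² = ((-7 - 1*(-10) - 4*(-10)²)/((-10)*(1 + 2*(-10))) + 47)² = (-(-7 + 10 - 4*100)/(10*(1 - 20)) + 47)² = (-⅒*(-7 + 10 - 400)/(-19) + 47)² = (-⅒*(-1/19)*(-397) + 47)² = (-397/190 + 47)² = (8533/190)² = 72812089/36100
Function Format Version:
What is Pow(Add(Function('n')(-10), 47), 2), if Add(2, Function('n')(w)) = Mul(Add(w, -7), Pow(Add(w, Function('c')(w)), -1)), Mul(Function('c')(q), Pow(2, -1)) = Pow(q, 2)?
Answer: Rational(72812089, 36100) ≈ 2017.0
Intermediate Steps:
Function('c')(q) = Mul(2, Pow(q, 2))
Function('n')(w) = Add(-2, Mul(Pow(Add(w, Mul(2, Pow(w, 2))), -1), Add(-7, w))) (Function('n')(w) = Add(-2, Mul(Add(w, -7), Pow(Add(w, Mul(2, Pow(w, 2))), -1))) = Add(-2, Mul(Add(-7, w), Pow(Add(w, Mul(2, Pow(w, 2))), -1))) = Add(-2, Mul(Pow(Add(w, Mul(2, Pow(w, 2))), -1), Add(-7, w))))
Pow(Add(Function('n')(-10), 47), 2) = Pow(Add(Mul(Pow(-10, -1), Pow(Add(1, Mul(2, -10)), -1), Add(-7, Mul(-1, -10), Mul(-4, Pow(-10, 2)))), 47), 2) = Pow(Add(Mul(Rational(-1, 10), Pow(Add(1, -20), -1), Add(-7, 10, Mul(-4, 100))), 47), 2) = Pow(Add(Mul(Rational(-1, 10), Pow(-19, -1), Add(-7, 10, -400)), 47), 2) = Pow(Add(Mul(Rational(-1, 10), Rational(-1, 19), -397), 47), 2) = Pow(Add(Rational(-397, 190), 47), 2) = Pow(Rational(8533, 190), 2) = Rational(72812089, 36100)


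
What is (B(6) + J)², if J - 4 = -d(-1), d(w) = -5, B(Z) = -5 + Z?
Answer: 100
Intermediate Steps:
J = 9 (J = 4 - 1*(-5) = 4 + 5 = 9)
(B(6) + J)² = ((-5 + 6) + 9)² = (1 + 9)² = 10² = 100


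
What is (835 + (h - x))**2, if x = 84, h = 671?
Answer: 2022084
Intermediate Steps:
(835 + (h - x))**2 = (835 + (671 - 1*84))**2 = (835 + (671 - 84))**2 = (835 + 587)**2 = 1422**2 = 2022084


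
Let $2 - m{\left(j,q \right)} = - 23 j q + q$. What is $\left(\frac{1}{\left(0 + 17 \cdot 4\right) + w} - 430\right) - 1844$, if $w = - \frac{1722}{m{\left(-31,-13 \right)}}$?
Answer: $- \frac{715839188}{314795} \approx -2274.0$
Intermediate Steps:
$m{\left(j,q \right)} = 2 - q + 23 j q$ ($m{\left(j,q \right)} = 2 - \left(- 23 j q + q\right) = 2 - \left(q - 23 j q\right) = 2 + \left(- q + 23 j q\right) = 2 - q + 23 j q$)
$w = - \frac{861}{4642}$ ($w = - \frac{1722}{2 - -13 + 23 \left(-31\right) \left(-13\right)} = - \frac{1722}{2 + 13 + 9269} = - \frac{1722}{9284} = \left(-1722\right) \frac{1}{9284} = - \frac{861}{4642} \approx -0.18548$)
$\left(\frac{1}{\left(0 + 17 \cdot 4\right) + w} - 430\right) - 1844 = \left(\frac{1}{\left(0 + 17 \cdot 4\right) - \frac{861}{4642}} - 430\right) - 1844 = \left(\frac{1}{\left(0 + 68\right) - \frac{861}{4642}} - 430\right) - 1844 = \left(\frac{1}{68 - \frac{861}{4642}} - 430\right) - 1844 = \left(\frac{1}{\frac{314795}{4642}} - 430\right) - 1844 = \left(\frac{4642}{314795} - 430\right) - 1844 = - \frac{135357208}{314795} - 1844 = - \frac{715839188}{314795}$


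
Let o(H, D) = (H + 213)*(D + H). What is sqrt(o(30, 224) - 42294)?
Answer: 2*sqrt(4857) ≈ 139.38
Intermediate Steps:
o(H, D) = (213 + H)*(D + H)
sqrt(o(30, 224) - 42294) = sqrt((30**2 + 213*224 + 213*30 + 224*30) - 42294) = sqrt((900 + 47712 + 6390 + 6720) - 42294) = sqrt(61722 - 42294) = sqrt(19428) = 2*sqrt(4857)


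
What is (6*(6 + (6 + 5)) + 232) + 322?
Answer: 656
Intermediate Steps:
(6*(6 + (6 + 5)) + 232) + 322 = (6*(6 + 11) + 232) + 322 = (6*17 + 232) + 322 = (102 + 232) + 322 = 334 + 322 = 656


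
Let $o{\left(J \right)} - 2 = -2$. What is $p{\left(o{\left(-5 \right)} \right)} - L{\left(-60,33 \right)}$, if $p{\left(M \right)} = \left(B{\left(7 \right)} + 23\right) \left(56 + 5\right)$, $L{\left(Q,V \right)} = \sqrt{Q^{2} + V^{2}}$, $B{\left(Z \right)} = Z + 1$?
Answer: $1891 - 3 \sqrt{521} \approx 1822.5$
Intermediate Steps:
$B{\left(Z \right)} = 1 + Z$
$o{\left(J \right)} = 0$ ($o{\left(J \right)} = 2 - 2 = 0$)
$p{\left(M \right)} = 1891$ ($p{\left(M \right)} = \left(\left(1 + 7\right) + 23\right) \left(56 + 5\right) = \left(8 + 23\right) 61 = 31 \cdot 61 = 1891$)
$p{\left(o{\left(-5 \right)} \right)} - L{\left(-60,33 \right)} = 1891 - \sqrt{\left(-60\right)^{2} + 33^{2}} = 1891 - \sqrt{3600 + 1089} = 1891 - \sqrt{4689} = 1891 - 3 \sqrt{521}$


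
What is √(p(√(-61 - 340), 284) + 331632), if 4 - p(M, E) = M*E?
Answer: 2*√(82909 - 71*I*√401) ≈ 575.9 - 4.9376*I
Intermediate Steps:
p(M, E) = 4 - E*M (p(M, E) = 4 - M*E = 4 - E*M)
√(p(√(-61 - 340), 284) + 331632) = √((4 - 1*284*√(-61 - 340)) + 331632) = √((4 - 1*284*√(-401)) + 331632) = √((4 - 1*284*I*√401) + 331632) = √((4 - 284*I*√401) + 331632) = √(331636 - 284*I*√401)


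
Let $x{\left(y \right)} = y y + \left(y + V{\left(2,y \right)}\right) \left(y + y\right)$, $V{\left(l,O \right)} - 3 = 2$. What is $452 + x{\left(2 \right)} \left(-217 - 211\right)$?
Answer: $-13244$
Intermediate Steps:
$V{\left(l,O \right)} = 5$ ($V{\left(l,O \right)} = 3 + 2 = 5$)
$x{\left(y \right)} = y^{2} + 2 y \left(5 + y\right)$ ($x{\left(y \right)} = y y + \left(y + 5\right) \left(y + y\right) = y^{2} + \left(5 + y\right) 2 y = y^{2} + 2 y \left(5 + y\right)$)
$452 + x{\left(2 \right)} \left(-217 - 211\right) = 452 + 2 \left(10 + 3 \cdot 2\right) \left(-217 - 211\right) = 452 + 2 \left(10 + 6\right) \left(-428\right) = 452 + 2 \cdot 16 \left(-428\right) = 452 + 32 \left(-428\right) = 452 - 13696 = -13244$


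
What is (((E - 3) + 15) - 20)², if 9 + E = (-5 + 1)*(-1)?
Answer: 169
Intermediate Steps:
E = -5 (E = -9 + (-5 + 1)*(-1) = -9 - 4*(-1) = -9 + 4 = -5)
(((E - 3) + 15) - 20)² = (((-5 - 3) + 15) - 20)² = ((-8 + 15) - 20)² = (7 - 20)² = (-13)² = 169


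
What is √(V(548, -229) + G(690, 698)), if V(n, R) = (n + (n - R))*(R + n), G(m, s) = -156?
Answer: √422519 ≈ 650.01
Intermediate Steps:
V(n, R) = (R + n)*(-R + 2*n) (V(n, R) = (-R + 2*n)*(R + n) = (R + n)*(-R + 2*n))
√(V(548, -229) + G(690, 698)) = √((-1*(-229)² + 2*548² - 229*548) - 156) = √((-1*52441 + 2*300304 - 125492) - 156) = √((-52441 + 600608 - 125492) - 156) = √(422675 - 156) = √422519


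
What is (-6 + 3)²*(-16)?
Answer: -144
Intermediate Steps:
(-6 + 3)²*(-16) = (-3)²*(-16) = 9*(-16) = -144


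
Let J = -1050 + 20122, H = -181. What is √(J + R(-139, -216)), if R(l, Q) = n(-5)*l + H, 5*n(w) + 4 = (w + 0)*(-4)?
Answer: √461155/5 ≈ 135.82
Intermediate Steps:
n(w) = -⅘ - 4*w/5 (n(w) = -⅘ + ((w + 0)*(-4))/5 = -⅘ + (w*(-4))/5 = -⅘ + (-4*w)/5 = -⅘ - 4*w/5)
R(l, Q) = -181 + 16*l/5 (R(l, Q) = (-⅘ - ⅘*(-5))*l - 181 = (-⅘ + 4)*l - 181 = 16*l/5 - 181 = -181 + 16*l/5)
J = 19072
√(J + R(-139, -216)) = √(19072 + (-181 + (16/5)*(-139))) = √(19072 + (-181 - 2224/5)) = √(19072 - 3129/5) = √(92231/5) = √461155/5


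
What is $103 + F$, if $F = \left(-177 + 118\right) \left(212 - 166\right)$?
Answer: $-2611$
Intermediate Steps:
$F = -2714$ ($F = \left(-59\right) 46 = -2714$)
$103 + F = 103 - 2714 = -2611$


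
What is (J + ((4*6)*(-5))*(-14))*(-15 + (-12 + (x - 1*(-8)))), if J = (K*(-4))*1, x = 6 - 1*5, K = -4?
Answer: -30528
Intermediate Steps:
x = 1 (x = 6 - 5 = 1)
J = 16 (J = -4*(-4)*1 = 16*1 = 16)
(J + ((4*6)*(-5))*(-14))*(-15 + (-12 + (x - 1*(-8)))) = (16 + ((4*6)*(-5))*(-14))*(-15 + (-12 + (1 - 1*(-8)))) = (16 + (24*(-5))*(-14))*(-15 + (-12 + (1 + 8))) = (16 - 120*(-14))*(-15 + (-12 + 9)) = (16 + 1680)*(-15 - 3) = 1696*(-18) = -30528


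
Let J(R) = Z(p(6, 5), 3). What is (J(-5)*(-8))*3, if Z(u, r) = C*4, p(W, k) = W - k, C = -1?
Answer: 96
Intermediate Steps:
Z(u, r) = -4 (Z(u, r) = -1*4 = -4)
J(R) = -4
(J(-5)*(-8))*3 = -4*(-8)*3 = 32*3 = 96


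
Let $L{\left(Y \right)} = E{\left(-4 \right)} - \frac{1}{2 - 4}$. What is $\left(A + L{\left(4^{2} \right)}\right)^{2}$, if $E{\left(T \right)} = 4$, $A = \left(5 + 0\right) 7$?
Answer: $\frac{6241}{4} \approx 1560.3$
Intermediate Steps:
$A = 35$ ($A = 5 \cdot 7 = 35$)
$L{\left(Y \right)} = \frac{9}{2}$ ($L{\left(Y \right)} = 4 - \frac{1}{2 - 4} = 4 - \frac{1}{-2} = 4 - - \frac{1}{2} = 4 + \frac{1}{2} = \frac{9}{2}$)
$\left(A + L{\left(4^{2} \right)}\right)^{2} = \left(35 + \frac{9}{2}\right)^{2} = \left(\frac{79}{2}\right)^{2} = \frac{6241}{4}$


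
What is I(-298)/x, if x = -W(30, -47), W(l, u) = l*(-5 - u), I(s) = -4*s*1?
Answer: -298/315 ≈ -0.94603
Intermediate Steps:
I(s) = -4*s
x = -1260 (x = -(-1)*30*(5 - 47) = -(-1)*30*(-42) = -1*1260 = -1260)
I(-298)/x = -4*(-298)/(-1260) = 1192*(-1/1260) = -298/315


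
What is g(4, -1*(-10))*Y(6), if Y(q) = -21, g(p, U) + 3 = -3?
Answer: 126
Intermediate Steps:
g(p, U) = -6 (g(p, U) = -3 - 3 = -6)
g(4, -1*(-10))*Y(6) = -6*(-21) = 126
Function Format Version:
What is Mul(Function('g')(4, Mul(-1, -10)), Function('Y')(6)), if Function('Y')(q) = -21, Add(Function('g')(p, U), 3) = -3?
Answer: 126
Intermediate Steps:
Function('g')(p, U) = -6 (Function('g')(p, U) = Add(-3, -3) = -6)
Mul(Function('g')(4, Mul(-1, -10)), Function('Y')(6)) = Mul(-6, -21) = 126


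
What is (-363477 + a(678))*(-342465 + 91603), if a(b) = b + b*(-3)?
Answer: 91522736046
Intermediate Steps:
a(b) = -2*b (a(b) = b - 3*b = -2*b)
(-363477 + a(678))*(-342465 + 91603) = (-363477 - 2*678)*(-342465 + 91603) = (-363477 - 1356)*(-250862) = -364833*(-250862) = 91522736046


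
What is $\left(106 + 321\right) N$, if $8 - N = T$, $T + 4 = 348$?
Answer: $-143472$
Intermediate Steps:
$T = 344$ ($T = -4 + 348 = 344$)
$N = -336$ ($N = 8 - 344 = -336$)
$\left(106 + 321\right) N = \left(106 + 321\right) \left(-336\right) = 427 \left(-336\right) = -143472$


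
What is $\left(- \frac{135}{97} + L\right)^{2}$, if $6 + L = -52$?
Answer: $\frac{33189121}{9409} \approx 3527.4$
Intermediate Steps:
$L = -58$ ($L = -6 - 52 = -58$)
$\left(- \frac{135}{97} + L\right)^{2} = \left(- \frac{135}{97} - 58\right)^{2} = \left(- \frac{5761}{97}\right)^{2} = \frac{33189121}{9409}$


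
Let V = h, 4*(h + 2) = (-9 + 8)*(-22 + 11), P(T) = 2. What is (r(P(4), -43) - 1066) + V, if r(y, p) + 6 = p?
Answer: -4457/4 ≈ -1114.3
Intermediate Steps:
r(y, p) = -6 + p
h = ¾ (h = -2 + ((-9 + 8)*(-22 + 11))/4 = -2 + (-1*(-11))/4 = -2 + (¼)*11 = -2 + 11/4 = ¾ ≈ 0.75000)
V = ¾ ≈ 0.75000
(r(P(4), -43) - 1066) + V = ((-6 - 43) - 1066) + ¾ = (-49 - 1066) + ¾ = -1115 + ¾ = -4457/4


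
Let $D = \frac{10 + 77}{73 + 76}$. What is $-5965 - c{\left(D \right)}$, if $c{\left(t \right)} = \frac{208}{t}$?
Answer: $- \frac{549947}{87} \approx -6321.2$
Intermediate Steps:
$D = \frac{87}{149} \approx 0.58389$
$-5965 - c{\left(D \right)} = -5965 - \frac{208}{\frac{87}{149}} = -5965 - 208 \cdot \frac{149}{87} = -5965 - \frac{30992}{87} = - \frac{549947}{87}$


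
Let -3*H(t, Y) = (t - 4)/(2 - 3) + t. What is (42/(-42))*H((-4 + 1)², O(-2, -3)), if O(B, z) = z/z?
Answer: 4/3 ≈ 1.3333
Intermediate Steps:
O(B, z) = 1
H(t, Y) = -4/3 (H(t, Y) = -((t - 4)/(2 - 3) + t)/3 = -((-4 + t)/(-1) + t)/3 = -((-4 + t)*(-1) + t)/3 = -((4 - t) + t)/3 = -⅓*4 = -4/3)
(42/(-42))*H((-4 + 1)², O(-2, -3)) = (42/(-42))*(-4/3) = (42*(-1/42))*(-4/3) = -1*(-4/3) = 4/3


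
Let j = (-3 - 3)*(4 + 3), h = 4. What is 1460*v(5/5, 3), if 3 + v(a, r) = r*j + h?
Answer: -182500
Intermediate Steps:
j = -42 (j = -6*7 = -42)
v(a, r) = 1 - 42*r (v(a, r) = -3 + (r*(-42) + 4) = -3 + (-42*r + 4) = -3 + (4 - 42*r) = 1 - 42*r)
1460*v(5/5, 3) = 1460*(1 - 42*3) = 1460*(1 - 126) = 1460*(-125) = -182500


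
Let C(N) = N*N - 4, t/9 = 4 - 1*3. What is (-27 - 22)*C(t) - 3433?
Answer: -7206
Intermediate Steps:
t = 9 (t = 9*(4 - 1*3) = 9*(4 - 3) = 9*1 = 9)
C(N) = -4 + N² (C(N) = N² - 4 = -4 + N²)
(-27 - 22)*C(t) - 3433 = (-27 - 22)*(-4 + 9²) - 3433 = -49*(-4 + 81) - 3433 = -49*77 - 3433 = -3773 - 3433 = -7206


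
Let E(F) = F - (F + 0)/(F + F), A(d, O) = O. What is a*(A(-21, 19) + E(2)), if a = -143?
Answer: -5863/2 ≈ -2931.5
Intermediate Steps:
E(F) = -1/2 + F (E(F) = F - F/(2*F) = F - F*1/(2*F) = F - 1*1/2 = F - 1/2 = -1/2 + F)
a*(A(-21, 19) + E(2)) = -143*(19 + (-1/2 + 2)) = -143*(19 + 3/2) = -143*41/2 = -5863/2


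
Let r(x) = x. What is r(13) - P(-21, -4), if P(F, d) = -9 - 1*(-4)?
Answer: 18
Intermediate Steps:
P(F, d) = -5 (P(F, d) = -9 + 4 = -5)
r(13) - P(-21, -4) = 13 - 1*(-5) = 13 + 5 = 18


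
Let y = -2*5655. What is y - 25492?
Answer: -36802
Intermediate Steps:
y = -11310
y - 25492 = -11310 - 25492 = -36802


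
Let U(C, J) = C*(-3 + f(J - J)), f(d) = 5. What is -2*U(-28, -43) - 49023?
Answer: -48911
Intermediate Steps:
U(C, J) = 2*C (U(C, J) = C*(-3 + 5) = C*2 = 2*C)
-2*U(-28, -43) - 49023 = -4*(-28) - 49023 = -2*(-56) - 49023 = 112 - 49023 = -48911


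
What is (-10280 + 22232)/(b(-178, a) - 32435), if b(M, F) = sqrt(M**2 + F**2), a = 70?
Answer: -387663120/1051992641 - 23904*sqrt(9146)/1051992641 ≈ -0.37068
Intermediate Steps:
b(M, F) = sqrt(F**2 + M**2)
(-10280 + 22232)/(b(-178, a) - 32435) = (-10280 + 22232)/(sqrt(70**2 + (-178)**2) - 32435) = 11952/(sqrt(4900 + 31684) - 32435) = 11952/(sqrt(36584) - 32435) = 11952/(2*sqrt(9146) - 32435) = 11952/(-32435 + 2*sqrt(9146))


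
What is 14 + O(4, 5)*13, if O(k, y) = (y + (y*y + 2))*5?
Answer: 2094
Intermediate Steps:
O(k, y) = 10 + 5*y + 5*y² (O(k, y) = (y + (y² + 2))*5 = (y + (2 + y²))*5 = (2 + y + y²)*5 = 10 + 5*y + 5*y²)
14 + O(4, 5)*13 = 14 + (10 + 5*5 + 5*5²)*13 = 14 + (10 + 25 + 5*25)*13 = 14 + (10 + 25 + 125)*13 = 14 + 160*13 = 14 + 2080 = 2094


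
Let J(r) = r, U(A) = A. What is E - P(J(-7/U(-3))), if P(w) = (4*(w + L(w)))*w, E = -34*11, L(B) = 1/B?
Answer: -3598/9 ≈ -399.78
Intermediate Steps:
E = -374
P(w) = w*(4*w + 4/w) (P(w) = (4*(w + 1/w))*w = (4*w + 4/w)*w = w*(4*w + 4/w))
E - P(J(-7/U(-3))) = -374 - (4 + 4*(-7/(-3))**2) = -374 - (4 + 4*(-7*(-1/3))**2) = -374 - (4 + 4*(7/3)**2) = -374 - (4 + 4*(49/9)) = -374 - (4 + 196/9) = -374 - 1*232/9 = -374 - 232/9 = -3598/9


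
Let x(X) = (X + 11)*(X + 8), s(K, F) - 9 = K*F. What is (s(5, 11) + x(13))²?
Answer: 322624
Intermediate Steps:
s(K, F) = 9 + F*K (s(K, F) = 9 + K*F = 9 + F*K)
x(X) = (8 + X)*(11 + X) (x(X) = (11 + X)*(8 + X) = (8 + X)*(11 + X))
(s(5, 11) + x(13))² = ((9 + 11*5) + (88 + 13² + 19*13))² = ((9 + 55) + (88 + 169 + 247))² = (64 + 504)² = 568² = 322624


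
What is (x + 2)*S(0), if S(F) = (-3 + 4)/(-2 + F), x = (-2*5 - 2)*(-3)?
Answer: -19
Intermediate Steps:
x = 36 (x = (-10 - 2)*(-3) = -12*(-3) = 36)
S(F) = 1/(-2 + F)
(x + 2)*S(0) = (36 + 2)/(-2 + 0) = 38/(-2) = 38*(-1/2) = -19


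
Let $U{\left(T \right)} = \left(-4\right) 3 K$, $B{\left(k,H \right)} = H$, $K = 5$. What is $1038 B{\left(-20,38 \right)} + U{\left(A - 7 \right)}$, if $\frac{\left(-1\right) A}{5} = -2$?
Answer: $39384$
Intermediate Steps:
$A = 10$ ($A = \left(-5\right) \left(-2\right) = 10$)
$U{\left(T \right)} = -60$ ($U{\left(T \right)} = \left(-4\right) 3 \cdot 5 = \left(-12\right) 5 = -60$)
$1038 B{\left(-20,38 \right)} + U{\left(A - 7 \right)} = 1038 \cdot 38 - 60 = 39444 - 60 = 39384$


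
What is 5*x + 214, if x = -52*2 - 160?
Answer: -1106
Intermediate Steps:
x = -264 (x = -104 - 160 = -264)
5*x + 214 = 5*(-264) + 214 = -1320 + 214 = -1106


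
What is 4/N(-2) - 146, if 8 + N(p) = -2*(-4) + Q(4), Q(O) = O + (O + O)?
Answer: -437/3 ≈ -145.67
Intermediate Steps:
Q(O) = 3*O (Q(O) = O + 2*O = 3*O)
N(p) = 12 (N(p) = -8 + (-2*(-4) + 3*4) = -8 + (8 + 12) = -8 + 20 = 12)
4/N(-2) - 146 = 4/12 - 146 = 4*(1/12) - 146 = 1/3 - 146 = -437/3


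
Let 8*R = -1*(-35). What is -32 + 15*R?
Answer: 269/8 ≈ 33.625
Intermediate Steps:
R = 35/8 (R = (-1*(-35))/8 = (1/8)*35 = 35/8 ≈ 4.3750)
-32 + 15*R = -32 + 15*(35/8) = -32 + 525/8 = 269/8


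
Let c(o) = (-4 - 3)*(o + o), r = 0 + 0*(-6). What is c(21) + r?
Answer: -294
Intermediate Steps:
r = 0 (r = 0 + 0 = 0)
c(o) = -14*o
c(21) + r = -14*21 + 0 = -294 + 0 = -294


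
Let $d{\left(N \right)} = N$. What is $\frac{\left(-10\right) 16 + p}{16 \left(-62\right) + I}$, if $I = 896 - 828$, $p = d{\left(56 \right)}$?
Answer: $\frac{26}{231} \approx 0.11255$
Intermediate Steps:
$p = 56$
$I = 68$ ($I = 896 - 828 = 68$)
$\frac{\left(-10\right) 16 + p}{16 \left(-62\right) + I} = \frac{\left(-10\right) 16 + 56}{16 \left(-62\right) + 68} = \frac{-160 + 56}{-992 + 68} = - \frac{104}{-924} = \left(-104\right) \left(- \frac{1}{924}\right) = \frac{26}{231}$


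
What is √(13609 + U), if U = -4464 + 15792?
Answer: √24937 ≈ 157.91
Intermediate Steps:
U = 11328
√(13609 + U) = √(13609 + 11328) = √24937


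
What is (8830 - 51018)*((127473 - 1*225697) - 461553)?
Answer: 23615872076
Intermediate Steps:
(8830 - 51018)*((127473 - 1*225697) - 461553) = -42188*((127473 - 225697) - 461553) = -42188*(-98224 - 461553) = -42188*(-559777) = 23615872076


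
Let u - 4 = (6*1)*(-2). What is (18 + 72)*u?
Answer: -720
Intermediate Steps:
u = -8 (u = 4 + (6*1)*(-2) = 4 + 6*(-2) = 4 - 12 = -8)
(18 + 72)*u = (18 + 72)*(-8) = 90*(-8) = -720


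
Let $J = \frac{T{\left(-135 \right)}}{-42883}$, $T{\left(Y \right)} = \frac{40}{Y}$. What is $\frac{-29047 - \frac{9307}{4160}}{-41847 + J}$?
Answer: $\frac{139919095338507}{201561036847040} \approx 0.69418$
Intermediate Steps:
$J = \frac{8}{1157841}$ ($J = \frac{40 \frac{1}{-135}}{-42883} = 40 \left(- \frac{1}{135}\right) \left(- \frac{1}{42883}\right) = \left(- \frac{8}{27}\right) \left(- \frac{1}{42883}\right) = \frac{8}{1157841} \approx 6.9094 \cdot 10^{-6}$)
$\frac{-29047 - \frac{9307}{4160}}{-41847 + J} = \frac{-29047 - \frac{9307}{4160}}{-41847 + \frac{8}{1157841}} = \frac{-29047 - \frac{9307}{4160}}{- \frac{48452172319}{1157841}} = \left(-29047 - \frac{9307}{4160}\right) \left(- \frac{1157841}{48452172319}\right) = \left(- \frac{120844827}{4160}\right) \left(- \frac{1157841}{48452172319}\right) = \frac{139919095338507}{201561036847040}$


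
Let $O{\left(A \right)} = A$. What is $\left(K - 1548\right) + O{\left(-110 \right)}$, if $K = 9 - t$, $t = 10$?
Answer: $-1659$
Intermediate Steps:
$K = -1$ ($K = 9 - 10 = -1$)
$\left(K - 1548\right) + O{\left(-110 \right)} = \left(-1 - 1548\right) - 110 = -1549 - 110 = -1659$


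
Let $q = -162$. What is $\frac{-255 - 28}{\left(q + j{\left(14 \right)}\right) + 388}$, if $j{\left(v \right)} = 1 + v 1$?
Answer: $- \frac{283}{241} \approx -1.1743$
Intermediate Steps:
$j{\left(v \right)} = 1 + v$
$\frac{-255 - 28}{\left(q + j{\left(14 \right)}\right) + 388} = \frac{-255 - 28}{\left(-162 + \left(1 + 14\right)\right) + 388} = - \frac{283}{\left(-162 + 15\right) + 388} = - \frac{283}{-147 + 388} = - \frac{283}{241}$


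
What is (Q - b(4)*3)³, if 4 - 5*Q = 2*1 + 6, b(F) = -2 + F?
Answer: -39304/125 ≈ -314.43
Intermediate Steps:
Q = -⅘ (Q = ⅘ - (2*1 + 6)/5 = ⅘ - (2 + 6)/5 = ⅘ - ⅕*8 = ⅘ - 8/5 = -⅘ ≈ -0.80000)
(Q - b(4)*3)³ = (-⅘ - (-2 + 4)*3)³ = (-⅘ - 2*3)³ = (-⅘ - 1*6)³ = (-⅘ - 6)³ = (-34/5)³ = -39304/125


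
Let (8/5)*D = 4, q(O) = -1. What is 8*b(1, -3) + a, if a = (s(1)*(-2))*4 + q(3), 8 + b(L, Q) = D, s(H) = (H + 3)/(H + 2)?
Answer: -167/3 ≈ -55.667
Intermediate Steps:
s(H) = (3 + H)/(2 + H)
D = 5/2 (D = (5/8)*4 = 5/2 ≈ 2.5000)
b(L, Q) = -11/2 (b(L, Q) = -8 + 5/2 = -11/2)
a = -35/3 (a = (((3 + 1)/(2 + 1))*(-2))*4 - 1 = ((4/3)*(-2))*4 - 1 = -8/3*4 - 1 = -32/3 - 1 = -35/3 ≈ -11.667)
8*b(1, -3) + a = 8*(-11/2) - 35/3 = -44 - 35/3 = -167/3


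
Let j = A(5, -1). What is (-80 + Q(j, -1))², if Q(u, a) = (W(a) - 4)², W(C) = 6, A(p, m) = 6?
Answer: 5776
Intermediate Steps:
j = 6
Q(u, a) = 4 (Q(u, a) = (6 - 4)² = 2² = 4)
(-80 + Q(j, -1))² = (-80 + 4)² = (-76)² = 5776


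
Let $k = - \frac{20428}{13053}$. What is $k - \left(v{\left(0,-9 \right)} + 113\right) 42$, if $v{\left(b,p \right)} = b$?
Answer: $- \frac{61969966}{13053} \approx -4747.6$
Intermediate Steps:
$k = - \frac{20428}{13053}$ ($k = \left(-20428\right) \frac{1}{13053} = - \frac{20428}{13053} \approx -1.565$)
$k - \left(v{\left(0,-9 \right)} + 113\right) 42 = - \frac{20428}{13053} - \left(0 + 113\right) 42 = - \frac{20428}{13053} - 113 \cdot 42 = - \frac{20428}{13053} - 4746 = - \frac{61969966}{13053}$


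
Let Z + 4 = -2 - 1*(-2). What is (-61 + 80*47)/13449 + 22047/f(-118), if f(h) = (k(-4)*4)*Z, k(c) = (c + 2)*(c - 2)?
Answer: -32866655/286912 ≈ -114.55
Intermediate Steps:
k(c) = (-2 + c)*(2 + c) (k(c) = (2 + c)*(-2 + c) = (-2 + c)*(2 + c))
Z = -4 (Z = -4 + (-2 - 1*(-2)) = -4 + (-2 + 2) = -4 + 0 = -4)
f(h) = -192 (f(h) = ((-4 + (-4)**2)*4)*(-4) = ((-4 + 16)*4)*(-4) = (12*4)*(-4) = 48*(-4) = -192)
(-61 + 80*47)/13449 + 22047/f(-118) = (-61 + 80*47)/13449 + 22047/(-192) = (-61 + 3760)*(1/13449) + 22047*(-1/192) = 3699*(1/13449) - 7349/64 = 1233/4483 - 7349/64 = -32866655/286912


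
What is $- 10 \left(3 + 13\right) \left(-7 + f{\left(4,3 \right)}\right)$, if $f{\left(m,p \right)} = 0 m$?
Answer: $1120$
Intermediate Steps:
$f{\left(m,p \right)} = 0$
$- 10 \left(3 + 13\right) \left(-7 + f{\left(4,3 \right)}\right) = - 10 \left(3 + 13\right) \left(-7 + 0\right) = - 10 \cdot 16 \left(-7\right) = \left(-10\right) \left(-112\right) = 1120$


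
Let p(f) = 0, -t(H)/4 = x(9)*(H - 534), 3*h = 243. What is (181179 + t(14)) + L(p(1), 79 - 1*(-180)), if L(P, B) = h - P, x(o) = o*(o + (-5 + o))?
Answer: 424620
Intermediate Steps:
h = 81 (h = (⅓)*243 = 81)
x(o) = o*(-5 + 2*o)
t(H) = 249912 - 468*H (t(H) = -4*9*(-5 + 2*9)*(H - 534) = -4*9*(-5 + 18)*(-534 + H) = -4*9*13*(-534 + H) = -468*(-534 + H) = -4*(-62478 + 117*H) = 249912 - 468*H)
L(P, B) = 81 - P
(181179 + t(14)) + L(p(1), 79 - 1*(-180)) = (181179 + (249912 - 468*14)) + (81 - 1*0) = (181179 + (249912 - 6552)) + (81 + 0) = (181179 + 243360) + 81 = 424539 + 81 = 424620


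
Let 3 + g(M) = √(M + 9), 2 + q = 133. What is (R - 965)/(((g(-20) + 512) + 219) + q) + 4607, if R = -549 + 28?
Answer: 1699095985/368946 + 743*I*√11/368946 ≈ 4605.3 + 0.0066792*I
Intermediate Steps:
q = 131 (q = -2 + 133 = 131)
g(M) = -3 + √(9 + M) (g(M) = -3 + √(M + 9) = -3 + √(9 + M))
R = -521
(R - 965)/(((g(-20) + 512) + 219) + q) + 4607 = (-521 - 965)/((((-3 + √(9 - 20)) + 512) + 219) + 131) + 4607 = -1486/((((-3 + √(-11)) + 512) + 219) + 131) + 4607 = -1486/((((-3 + I*√11) + 512) + 219) + 131) + 4607 = -1486/(((509 + I*√11) + 219) + 131) + 4607 = -1486/((728 + I*√11) + 131) + 4607 = -1486/(859 + I*√11) + 4607 = 4607 - 1486/(859 + I*√11)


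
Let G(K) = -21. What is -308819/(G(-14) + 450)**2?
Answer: -308819/184041 ≈ -1.6780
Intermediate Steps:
-308819/(G(-14) + 450)**2 = -308819/(-21 + 450)**2 = -308819/(429**2) = -308819/184041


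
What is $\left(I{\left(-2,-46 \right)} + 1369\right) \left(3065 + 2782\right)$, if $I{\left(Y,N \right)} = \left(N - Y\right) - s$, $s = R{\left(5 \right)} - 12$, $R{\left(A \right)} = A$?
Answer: $7788204$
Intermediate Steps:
$s = -7$ ($s = 5 - 12 = -7$)
$I{\left(Y,N \right)} = 7 + N - Y$ ($I{\left(Y,N \right)} = \left(N - Y\right) - -7 = \left(N - Y\right) + 7 = 7 + N - Y$)
$\left(I{\left(-2,-46 \right)} + 1369\right) \left(3065 + 2782\right) = \left(\left(7 - 46 - -2\right) + 1369\right) \left(3065 + 2782\right) = \left(\left(7 - 46 + 2\right) + 1369\right) 5847 = \left(-37 + 1369\right) 5847 = 1332 \cdot 5847 = 7788204$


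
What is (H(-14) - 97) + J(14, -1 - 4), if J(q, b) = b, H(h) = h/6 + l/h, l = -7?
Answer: -623/6 ≈ -103.83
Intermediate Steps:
H(h) = -7/h + h/6 (H(h) = h/6 - 7/h = -7/h + h/6)
(H(-14) - 97) + J(14, -1 - 4) = ((-7/(-14) + (⅙)*(-14)) - 97) + (-1 - 4) = ((-7*(-1/14) - 7/3) - 97) - 5 = ((½ - 7/3) - 97) - 5 = (-11/6 - 97) - 5 = -593/6 - 5 = -623/6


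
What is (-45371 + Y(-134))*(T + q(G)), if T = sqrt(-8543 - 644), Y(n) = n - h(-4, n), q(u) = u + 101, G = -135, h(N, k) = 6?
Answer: 1547374 - 45511*I*sqrt(9187) ≈ 1.5474e+6 - 4.3622e+6*I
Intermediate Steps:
q(u) = 101 + u
Y(n) = -6 + n (Y(n) = n - 1*6 = n - 6 = -6 + n)
T = I*sqrt(9187) (T = sqrt(-9187) = I*sqrt(9187) ≈ 95.849*I)
(-45371 + Y(-134))*(T + q(G)) = (-45371 + (-6 - 134))*(I*sqrt(9187) + (101 - 135)) = (-45371 - 140)*(I*sqrt(9187) - 34) = -45511*(-34 + I*sqrt(9187)) = 1547374 - 45511*I*sqrt(9187)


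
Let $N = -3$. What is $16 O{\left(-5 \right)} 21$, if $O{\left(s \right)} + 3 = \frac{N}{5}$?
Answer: $- \frac{6048}{5} \approx -1209.6$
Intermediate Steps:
$O{\left(s \right)} = - \frac{18}{5}$ ($O{\left(s \right)} = -3 - \frac{3}{5} = - \frac{18}{5}$)
$16 O{\left(-5 \right)} 21 = 16 \left(- \frac{18}{5}\right) 21 = \left(- \frac{288}{5}\right) 21 = - \frac{6048}{5}$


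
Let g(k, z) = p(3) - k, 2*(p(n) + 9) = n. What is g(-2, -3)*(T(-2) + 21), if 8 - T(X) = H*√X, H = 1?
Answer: -319/2 + 11*I*√2/2 ≈ -159.5 + 7.7782*I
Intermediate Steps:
p(n) = -9 + n/2
g(k, z) = -15/2 - k (g(k, z) = (-9 + (½)*3) - k = (-9 + 3/2) - k = -15/2 - k)
T(X) = 8 - √X
g(-2, -3)*(T(-2) + 21) = (-15/2 - 1*(-2))*((8 - √(-2)) + 21) = (-15/2 + 2)*((8 - I*√2) + 21) = -11*((8 - I*√2) + 21)/2 = -11*(29 - I*√2)/2 = -319/2 + 11*I*√2/2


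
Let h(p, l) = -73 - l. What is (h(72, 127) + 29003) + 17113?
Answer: 45916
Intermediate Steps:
(h(72, 127) + 29003) + 17113 = ((-73 - 1*127) + 29003) + 17113 = ((-73 - 127) + 29003) + 17113 = (-200 + 29003) + 17113 = 28803 + 17113 = 45916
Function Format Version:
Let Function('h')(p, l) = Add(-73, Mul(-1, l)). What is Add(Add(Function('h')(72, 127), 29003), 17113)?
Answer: 45916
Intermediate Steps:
Add(Add(Function('h')(72, 127), 29003), 17113) = Add(Add(Add(-73, Mul(-1, 127)), 29003), 17113) = Add(Add(Add(-73, -127), 29003), 17113) = Add(Add(-200, 29003), 17113) = Add(28803, 17113) = 45916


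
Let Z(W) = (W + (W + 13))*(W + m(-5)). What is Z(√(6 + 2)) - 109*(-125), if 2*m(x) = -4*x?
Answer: 13771 + 66*√2 ≈ 13864.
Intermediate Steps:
m(x) = -2*x (m(x) = (-4*x)/2 = -2*x)
Z(W) = (10 + W)*(13 + 2*W) (Z(W) = (W + (W + 13))*(W - 2*(-5)) = (W + (13 + W))*(W + 10) = (13 + 2*W)*(10 + W) = (10 + W)*(13 + 2*W))
Z(√(6 + 2)) - 109*(-125) = (130 + 2*(√(6 + 2))² + 33*√(6 + 2)) - 109*(-125) = (130 + 2*(√8)² + 33*√8) + 13625 = (130 + 2*(2*√2)² + 33*(2*√2)) + 13625 = (130 + 2*8 + 66*√2) + 13625 = (130 + 16 + 66*√2) + 13625 = (146 + 66*√2) + 13625 = 13771 + 66*√2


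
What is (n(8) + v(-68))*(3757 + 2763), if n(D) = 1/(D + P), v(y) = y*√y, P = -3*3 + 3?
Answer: 3260 - 886720*I*√17 ≈ 3260.0 - 3.656e+6*I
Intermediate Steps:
P = -6 (P = -9 + 3 = -6)
v(y) = y^(3/2)
n(D) = 1/(-6 + D) (n(D) = 1/(D - 6) = 1/(-6 + D))
(n(8) + v(-68))*(3757 + 2763) = (1/(-6 + 8) + (-68)^(3/2))*(3757 + 2763) = (1/2 - 136*I*√17)*6520 = (½ - 136*I*√17)*6520 = 3260 - 886720*I*√17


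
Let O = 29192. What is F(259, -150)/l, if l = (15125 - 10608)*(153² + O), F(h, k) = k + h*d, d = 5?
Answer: 1145/237598717 ≈ 4.8190e-6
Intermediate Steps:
F(h, k) = k + 5*h (F(h, k) = k + h*5 = k + 5*h)
l = 237598717 (l = (15125 - 10608)*(153² + 29192) = 4517*(23409 + 29192) = 4517*52601 = 237598717)
F(259, -150)/l = (-150 + 5*259)/237598717 = (-150 + 1295)*(1/237598717) = 1145*(1/237598717) = 1145/237598717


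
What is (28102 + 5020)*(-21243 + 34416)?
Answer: 436316106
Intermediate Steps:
(28102 + 5020)*(-21243 + 34416) = 33122*13173 = 436316106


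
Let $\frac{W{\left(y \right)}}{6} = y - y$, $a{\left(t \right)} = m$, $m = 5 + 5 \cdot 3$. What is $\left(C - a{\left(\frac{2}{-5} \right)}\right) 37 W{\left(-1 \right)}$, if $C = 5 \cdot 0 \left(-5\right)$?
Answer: $0$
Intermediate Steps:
$m = 20$ ($m = 5 + 15 = 20$)
$a{\left(t \right)} = 20$
$W{\left(y \right)} = 0$ ($W{\left(y \right)} = 6 \left(y - y\right) = 6 \cdot 0 = 0$)
$C = 0$ ($C = 0 \left(-5\right) = 0$)
$\left(C - a{\left(\frac{2}{-5} \right)}\right) 37 W{\left(-1 \right)} = \left(0 - 20\right) 37 \cdot 0 = \left(-20\right) 37 \cdot 0 = \left(-740\right) 0 = 0$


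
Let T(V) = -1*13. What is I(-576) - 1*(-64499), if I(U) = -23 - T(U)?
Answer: 64489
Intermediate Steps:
T(V) = -13
I(U) = -10 (I(U) = -23 - 1*(-13) = -23 + 13 = -10)
I(-576) - 1*(-64499) = -10 - 1*(-64499) = -10 + 64499 = 64489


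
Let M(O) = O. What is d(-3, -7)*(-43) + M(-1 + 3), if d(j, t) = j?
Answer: 131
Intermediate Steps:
d(-3, -7)*(-43) + M(-1 + 3) = -3*(-43) + (-1 + 3) = 129 + 2 = 131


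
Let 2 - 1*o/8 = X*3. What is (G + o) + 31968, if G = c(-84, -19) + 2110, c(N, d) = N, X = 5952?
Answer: -108838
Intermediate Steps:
G = 2026 (G = -84 + 2110 = 2026)
o = -142832 (o = 16 - 47616*3 = 16 - 8*17856 = 16 - 142848 = -142832)
(G + o) + 31968 = (2026 - 142832) + 31968 = -140806 + 31968 = -108838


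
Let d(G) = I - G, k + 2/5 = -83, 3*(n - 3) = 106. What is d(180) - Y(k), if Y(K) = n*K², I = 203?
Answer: -1333034/5 ≈ -2.6661e+5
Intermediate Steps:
n = 115/3 (n = 3 + (⅓)*106 = 3 + 106/3 = 115/3 ≈ 38.333)
k = -417/5 (k = -⅖ - 83 = -417/5 ≈ -83.400)
d(G) = 203 - G
Y(K) = 115*K²/3
d(180) - Y(k) = (203 - 1*180) - 115*(-417/5)²/3 = (203 - 180) - 115*173889/(3*25) = 23 - 1*1333149/5 = 23 - 1333149/5 = -1333034/5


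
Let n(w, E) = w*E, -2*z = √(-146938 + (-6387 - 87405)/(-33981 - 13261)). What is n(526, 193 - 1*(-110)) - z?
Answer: 159378 + I*√81983190494842/47242 ≈ 1.5938e+5 + 191.66*I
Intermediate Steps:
z = -I*√81983190494842/47242 (z = -√(-146938 + (-6387 - 87405)/(-33981 - 13261))/2 = -√(-146938 - 93792/(-47242))/2 = -√(-146938 - 93792*(-1/47242))/2 = -√(-146938 + 46896/23621)/2 = -I*√81983190494842/47242 ≈ -191.66*I)
n(w, E) = E*w
n(526, 193 - 1*(-110)) - z = (193 - 1*(-110))*526 - (-1)*I*√81983190494842/47242 = (193 + 110)*526 + I*√81983190494842/47242 = 303*526 + I*√81983190494842/47242 = 159378 + I*√81983190494842/47242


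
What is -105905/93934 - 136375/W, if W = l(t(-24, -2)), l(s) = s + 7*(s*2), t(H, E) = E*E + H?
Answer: 255569555/563604 ≈ 453.46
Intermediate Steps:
t(H, E) = H + E**2 (t(H, E) = E**2 + H = H + E**2)
l(s) = 15*s (l(s) = s + 7*(2*s) = s + 14*s = 15*s)
W = -300 (W = 15*(-24 + (-2)**2) = 15*(-24 + 4) = 15*(-20) = -300)
-105905/93934 - 136375/W = -105905/93934 - 136375/(-300) = -105905*1/93934 - 136375*(-1/300) = -105905/93934 + 5455/12 = 255569555/563604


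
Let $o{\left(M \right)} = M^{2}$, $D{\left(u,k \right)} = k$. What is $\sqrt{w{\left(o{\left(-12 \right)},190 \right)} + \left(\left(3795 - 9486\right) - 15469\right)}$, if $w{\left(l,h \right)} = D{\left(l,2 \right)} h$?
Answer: $2 i \sqrt{5195} \approx 144.15 i$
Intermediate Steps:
$w{\left(l,h \right)} = 2 h$
$\sqrt{w{\left(o{\left(-12 \right)},190 \right)} + \left(\left(3795 - 9486\right) - 15469\right)} = \sqrt{2 \cdot 190 + \left(\left(3795 - 9486\right) - 15469\right)} = \sqrt{380 - 21160} = \sqrt{-20780} = 2 i \sqrt{5195}$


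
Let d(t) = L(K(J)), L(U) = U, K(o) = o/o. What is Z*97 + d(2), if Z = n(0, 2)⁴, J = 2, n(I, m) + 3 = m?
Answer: 98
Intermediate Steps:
n(I, m) = -3 + m
K(o) = 1
Z = 1 (Z = (-3 + 2)⁴ = (-1)⁴ = 1)
d(t) = 1
Z*97 + d(2) = 1*97 + 1 = 97 + 1 = 98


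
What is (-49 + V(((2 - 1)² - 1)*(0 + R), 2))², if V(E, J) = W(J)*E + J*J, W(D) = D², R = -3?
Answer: 2025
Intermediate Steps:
V(E, J) = J² + E*J² (V(E, J) = J²*E + J*J = E*J² + J² = J² + E*J²)
(-49 + V(((2 - 1)² - 1)*(0 + R), 2))² = (-49 + 2²*(1 + ((2 - 1)² - 1)*(0 - 3)))² = (-49 + 4*(1 + (1² - 1)*(-3)))² = (-49 + 4*(1 + (1 - 1)*(-3)))² = (-49 + 4*(1 + 0*(-3)))² = (-49 + 4*(1 + 0))² = (-49 + 4*1)² = (-49 + 4)² = (-45)² = 2025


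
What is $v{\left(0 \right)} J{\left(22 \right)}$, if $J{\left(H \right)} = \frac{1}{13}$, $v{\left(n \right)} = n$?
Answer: $0$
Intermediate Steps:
$J{\left(H \right)} = \frac{1}{13}$
$v{\left(0 \right)} J{\left(22 \right)} = 0 \cdot \frac{1}{13} = 0$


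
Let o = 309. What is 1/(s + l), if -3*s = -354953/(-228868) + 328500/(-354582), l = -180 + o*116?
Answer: 13525412196/482367485179997 ≈ 2.8040e-5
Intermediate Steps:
l = 35664 (l = -180 + 309*116 = -180 + 35844 = 35664)
s = -2815378147/13525412196 (s = -(-354953/(-228868) + 328500/(-354582))/3 = -(-354953*(-1/228868) + 328500*(-1/354582))/3 = -(354953/228868 - 18250/19699)/3 = -⅓*2815378147/4508470732 = -2815378147/13525412196 ≈ -0.20815)
1/(s + l) = 1/(-2815378147/13525412196 + 35664) = 1/(482367485179997/13525412196) = 13525412196/482367485179997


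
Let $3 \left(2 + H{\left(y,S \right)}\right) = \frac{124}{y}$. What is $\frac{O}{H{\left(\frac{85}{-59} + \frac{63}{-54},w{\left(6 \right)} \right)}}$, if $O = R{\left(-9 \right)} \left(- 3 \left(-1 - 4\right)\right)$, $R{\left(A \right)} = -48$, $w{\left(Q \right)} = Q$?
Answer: $\frac{332280}{8239} \approx 40.33$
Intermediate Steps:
$H{\left(y,S \right)} = -2 + \frac{124}{3 y}$ ($H{\left(y,S \right)} = -2 + \frac{124 \frac{1}{y}}{3} = -2 + \frac{124}{3 y}$)
$O = -720$ ($O = - 48 \left(- 3 \left(-1 - 4\right)\right) = - 48 \left(\left(-3\right) \left(-5\right)\right) = \left(-48\right) 15 = -720$)
$\frac{O}{H{\left(\frac{85}{-59} + \frac{63}{-54},w{\left(6 \right)} \right)}} = - \frac{720}{-2 + \frac{124}{3 \left(\frac{85}{-59} + \frac{63}{-54}\right)}} = - \frac{720}{-2 + \frac{124}{3 \left(85 \left(- \frac{1}{59}\right) + 63 \left(- \frac{1}{54}\right)\right)}} = - \frac{720}{-2 + \frac{124}{3 \left(- \frac{85}{59} - \frac{7}{6}\right)}} = - \frac{720}{-2 + \frac{124}{3 \left(- \frac{923}{354}\right)}} = - \frac{720}{-2 + \frac{124}{3} \left(- \frac{354}{923}\right)} = - \frac{720}{-2 - \frac{14632}{923}} = - \frac{720}{- \frac{16478}{923}} = \left(-720\right) \left(- \frac{923}{16478}\right) = \frac{332280}{8239}$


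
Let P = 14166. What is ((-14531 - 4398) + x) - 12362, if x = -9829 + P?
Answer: -26954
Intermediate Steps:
x = 4337 (x = -9829 + 14166 = 4337)
((-14531 - 4398) + x) - 12362 = ((-14531 - 4398) + 4337) - 12362 = (-18929 + 4337) - 12362 = -14592 - 12362 = -26954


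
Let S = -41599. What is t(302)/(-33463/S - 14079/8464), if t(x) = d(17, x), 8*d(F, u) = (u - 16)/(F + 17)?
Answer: -370216418/302441489 ≈ -1.2241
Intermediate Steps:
d(F, u) = (-16 + u)/(8*(17 + F)) (d(F, u) = ((u - 16)/(F + 17))/8 = ((-16 + u)/(17 + F))/8 = (-16 + u)/(8*(17 + F)))
t(x) = -1/17 + x/272 (t(x) = (-16 + x)/(8*(17 + 17)) = (⅛)*(-16 + x)/34 = (⅛)*(1/34)*(-16 + x) = -1/17 + x/272)
t(302)/(-33463/S - 14079/8464) = (-1/17 + (1/272)*302)/(-33463/(-41599) - 14079/8464) = (-1/17 + 151/136)/(-33463*(-1/41599) - 14079*1/8464) = 143/(136*(33463/41599 - 14079/8464)) = 143/(136*(-302441489/352093936)) = (143/136)*(-352093936/302441489) = -370216418/302441489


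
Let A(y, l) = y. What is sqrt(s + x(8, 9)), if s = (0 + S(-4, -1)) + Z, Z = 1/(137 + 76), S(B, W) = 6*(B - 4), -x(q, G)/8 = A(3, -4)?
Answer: I*sqrt(3266355)/213 ≈ 8.485*I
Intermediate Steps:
x(q, G) = -24 (x(q, G) = -8*3 = -24)
S(B, W) = -24 + 6*B (S(B, W) = 6*(-4 + B) = -24 + 6*B)
Z = 1/213 ≈ 0.0046948
s = -10223/213 (s = (0 + (-24 + 6*(-4))) + 1/213 = (0 + (-24 - 24)) + 1/213 = (0 - 48) + 1/213 = -48 + 1/213 = -10223/213 ≈ -47.995)
sqrt(s + x(8, 9)) = sqrt(-10223/213 - 24) = sqrt(-15335/213) = I*sqrt(3266355)/213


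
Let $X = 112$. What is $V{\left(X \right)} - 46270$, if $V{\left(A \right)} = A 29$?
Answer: $-43022$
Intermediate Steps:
$V{\left(A \right)} = 29 A$
$V{\left(X \right)} - 46270 = 29 \cdot 112 - 46270 = 3248 - 46270 = -43022$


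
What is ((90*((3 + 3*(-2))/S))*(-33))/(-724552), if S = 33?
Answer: -135/362276 ≈ -0.00037264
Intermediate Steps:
((90*((3 + 3*(-2))/S))*(-33))/(-724552) = ((90*((3 + 3*(-2))/33))*(-33))/(-724552) = ((90*((3 - 6)*(1/33)))*(-33))*(-1/724552) = ((90*(-3*1/33))*(-33))*(-1/724552) = ((90*(-1/11))*(-33))*(-1/724552) = -90/11*(-33)*(-1/724552) = 270*(-1/724552) = -135/362276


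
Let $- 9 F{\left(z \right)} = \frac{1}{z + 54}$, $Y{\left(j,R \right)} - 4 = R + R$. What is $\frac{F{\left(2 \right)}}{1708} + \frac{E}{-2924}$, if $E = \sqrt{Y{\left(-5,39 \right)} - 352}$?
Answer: $- \frac{1}{860832} - \frac{3 i \sqrt{30}}{2924} \approx -1.1617 \cdot 10^{-6} - 0.0056196 i$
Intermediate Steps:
$Y{\left(j,R \right)} = 4 + 2 R$ ($Y{\left(j,R \right)} = 4 + \left(R + R\right) = 4 + 2 R$)
$F{\left(z \right)} = - \frac{1}{9 \left(54 + z\right)}$ ($F{\left(z \right)} = - \frac{1}{9 \left(z + 54\right)} = - \frac{1}{9 \left(54 + z\right)}$)
$E = 3 i \sqrt{30}$ ($E = \sqrt{\left(4 + 2 \cdot 39\right) - 352} = \sqrt{\left(4 + 78\right) - 352} = \sqrt{82 - 352} = \sqrt{-270} = 3 i \sqrt{30} \approx 16.432 i$)
$\frac{F{\left(2 \right)}}{1708} + \frac{E}{-2924} = \frac{\left(-1\right) \frac{1}{486 + 9 \cdot 2}}{1708} + \frac{3 i \sqrt{30}}{-2924} = - \frac{1}{486 + 18} \cdot \frac{1}{1708} + 3 i \sqrt{30} \left(- \frac{1}{2924}\right) = - \frac{1}{504} \cdot \frac{1}{1708} - \frac{3 i \sqrt{30}}{2924} = \left(-1\right) \frac{1}{504} \cdot \frac{1}{1708} - \frac{3 i \sqrt{30}}{2924} = \left(- \frac{1}{504}\right) \frac{1}{1708} - \frac{3 i \sqrt{30}}{2924} = - \frac{1}{860832} - \frac{3 i \sqrt{30}}{2924}$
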